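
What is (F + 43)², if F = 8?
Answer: 2601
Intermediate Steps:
(F + 43)² = (8 + 43)² = 51² = 2601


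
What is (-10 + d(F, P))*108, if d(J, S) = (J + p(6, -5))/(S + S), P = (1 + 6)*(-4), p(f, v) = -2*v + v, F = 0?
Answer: -15255/14 ≈ -1089.6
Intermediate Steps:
p(f, v) = -v
P = -28 (P = 7*(-4) = -28)
d(J, S) = (5 + J)/(2*S) (d(J, S) = (J - 1*(-5))/(S + S) = (J + 5)/((2*S)) = (5 + J)*(1/(2*S)) = (5 + J)/(2*S))
(-10 + d(F, P))*108 = (-10 + (½)*(5 + 0)/(-28))*108 = (-10 + (½)*(-1/28)*5)*108 = (-10 - 5/56)*108 = -565/56*108 = -15255/14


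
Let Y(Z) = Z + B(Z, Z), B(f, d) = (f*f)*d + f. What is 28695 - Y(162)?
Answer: -4223157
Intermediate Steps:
B(f, d) = f + d*f**2 (B(f, d) = f**2*d + f = d*f**2 + f = f + d*f**2)
Y(Z) = Z + Z*(1 + Z**2) (Y(Z) = Z + Z*(1 + Z*Z) = Z + Z*(1 + Z**2))
28695 - Y(162) = 28695 - 162*(2 + 162**2) = 28695 - 162*(2 + 26244) = 28695 - 162*26246 = 28695 - 1*4251852 = 28695 - 4251852 = -4223157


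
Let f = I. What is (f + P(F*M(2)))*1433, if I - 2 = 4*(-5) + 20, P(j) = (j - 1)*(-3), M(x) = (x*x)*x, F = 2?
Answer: -61619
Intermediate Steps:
M(x) = x³ (M(x) = x²*x = x³)
P(j) = 3 - 3*j (P(j) = (-1 + j)*(-3) = 3 - 3*j)
I = 2 (I = 2 + (4*(-5) + 20) = 2 + (-20 + 20) = 2 + 0 = 2)
f = 2
(f + P(F*M(2)))*1433 = (2 + (3 - 6*2³))*1433 = (2 + (3 - 6*8))*1433 = (2 + (3 - 3*16))*1433 = (2 + (3 - 48))*1433 = (2 - 45)*1433 = -43*1433 = -61619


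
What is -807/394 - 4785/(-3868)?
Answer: -618093/761996 ≈ -0.81115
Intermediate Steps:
-807/394 - 4785/(-3868) = -807*1/394 - 4785*(-1/3868) = -807/394 + 4785/3868 = -618093/761996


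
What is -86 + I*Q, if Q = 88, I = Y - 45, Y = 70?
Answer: 2114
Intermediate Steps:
I = 25 (I = 70 - 45 = 25)
-86 + I*Q = -86 + 25*88 = -86 + 2200 = 2114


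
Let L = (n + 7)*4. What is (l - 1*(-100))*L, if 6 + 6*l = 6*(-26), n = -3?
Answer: 1168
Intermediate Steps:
l = -27 (l = -1 + (6*(-26))/6 = -1 + (⅙)*(-156) = -1 - 26 = -27)
L = 16 (L = (-3 + 7)*4 = 4*4 = 16)
(l - 1*(-100))*L = (-27 - 1*(-100))*16 = (-27 + 100)*16 = 73*16 = 1168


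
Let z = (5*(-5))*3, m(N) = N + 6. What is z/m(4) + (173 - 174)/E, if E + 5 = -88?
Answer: -1393/186 ≈ -7.4893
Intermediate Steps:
E = -93 (E = -5 - 88 = -93)
m(N) = 6 + N
z = -75 (z = -25*3 = -75)
z/m(4) + (173 - 174)/E = -75/(6 + 4) + (173 - 174)/(-93) = -75/10 - 1*(-1/93) = -75*⅒ + 1/93 = -15/2 + 1/93 = -1393/186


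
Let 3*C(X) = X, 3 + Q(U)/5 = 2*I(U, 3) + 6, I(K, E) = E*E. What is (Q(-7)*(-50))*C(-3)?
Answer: 5250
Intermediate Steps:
I(K, E) = E**2
Q(U) = 105 (Q(U) = -15 + 5*(2*3**2 + 6) = -15 + 5*(2*9 + 6) = -15 + 5*(18 + 6) = -15 + 5*24 = -15 + 120 = 105)
C(X) = X/3
(Q(-7)*(-50))*C(-3) = (105*(-50))*((1/3)*(-3)) = -5250*(-1) = 5250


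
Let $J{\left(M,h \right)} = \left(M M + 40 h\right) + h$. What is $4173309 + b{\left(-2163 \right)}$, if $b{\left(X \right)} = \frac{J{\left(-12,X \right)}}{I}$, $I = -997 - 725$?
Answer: $\frac{2395508879}{574} \approx 4.1734 \cdot 10^{6}$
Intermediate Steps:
$J{\left(M,h \right)} = M^{2} + 41 h$ ($J{\left(M,h \right)} = \left(M^{2} + 40 h\right) + h = M^{2} + 41 h$)
$I = -1722$
$b{\left(X \right)} = - \frac{24}{287} - \frac{X}{42}$ ($b{\left(X \right)} = \frac{\left(-12\right)^{2} + 41 X}{-1722} = \left(144 + 41 X\right) \left(- \frac{1}{1722}\right) = - \frac{24}{287} - \frac{X}{42}$)
$4173309 + b{\left(-2163 \right)} = 4173309 - - \frac{29513}{574} = 4173309 + \left(- \frac{24}{287} + \frac{103}{2}\right) = 4173309 + \frac{29513}{574} = \frac{2395508879}{574}$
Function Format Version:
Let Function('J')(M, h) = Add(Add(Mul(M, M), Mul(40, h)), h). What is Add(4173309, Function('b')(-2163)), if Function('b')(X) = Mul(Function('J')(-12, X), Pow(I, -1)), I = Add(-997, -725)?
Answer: Rational(2395508879, 574) ≈ 4.1734e+6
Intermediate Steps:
Function('J')(M, h) = Add(Pow(M, 2), Mul(41, h)) (Function('J')(M, h) = Add(Add(Pow(M, 2), Mul(40, h)), h) = Add(Pow(M, 2), Mul(41, h)))
I = -1722
Function('b')(X) = Add(Rational(-24, 287), Mul(Rational(-1, 42), X)) (Function('b')(X) = Mul(Add(Pow(-12, 2), Mul(41, X)), Pow(-1722, -1)) = Mul(Add(144, Mul(41, X)), Rational(-1, 1722)) = Add(Rational(-24, 287), Mul(Rational(-1, 42), X)))
Add(4173309, Function('b')(-2163)) = Add(4173309, Add(Rational(-24, 287), Mul(Rational(-1, 42), -2163))) = Add(4173309, Add(Rational(-24, 287), Rational(103, 2))) = Add(4173309, Rational(29513, 574)) = Rational(2395508879, 574)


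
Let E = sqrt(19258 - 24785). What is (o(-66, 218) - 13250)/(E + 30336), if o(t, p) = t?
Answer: -403954176/920278423 + 13316*I*sqrt(5527)/920278423 ≈ -0.43895 + 0.0010757*I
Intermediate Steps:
E = I*sqrt(5527) (E = sqrt(-5527) = I*sqrt(5527) ≈ 74.344*I)
(o(-66, 218) - 13250)/(E + 30336) = (-66 - 13250)/(I*sqrt(5527) + 30336) = -13316/(30336 + I*sqrt(5527))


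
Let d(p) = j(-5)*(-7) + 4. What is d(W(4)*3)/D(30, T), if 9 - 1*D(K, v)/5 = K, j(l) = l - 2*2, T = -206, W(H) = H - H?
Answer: -67/105 ≈ -0.63809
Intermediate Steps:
W(H) = 0
j(l) = -4 + l (j(l) = l - 4 = -4 + l)
D(K, v) = 45 - 5*K
d(p) = 67 (d(p) = (-4 - 5)*(-7) + 4 = -9*(-7) + 4 = 63 + 4 = 67)
d(W(4)*3)/D(30, T) = 67/(45 - 5*30) = 67/(45 - 150) = 67/(-105) = 67*(-1/105) = -67/105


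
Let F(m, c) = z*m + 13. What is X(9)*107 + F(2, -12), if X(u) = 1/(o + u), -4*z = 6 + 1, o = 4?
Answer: 461/26 ≈ 17.731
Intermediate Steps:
z = -7/4 (z = -(6 + 1)/4 = -¼*7 = -7/4 ≈ -1.7500)
X(u) = 1/(4 + u)
F(m, c) = 13 - 7*m/4 (F(m, c) = -7*m/4 + 13 = 13 - 7*m/4)
X(9)*107 + F(2, -12) = 107/(4 + 9) + (13 - 7/4*2) = 107/13 + (13 - 7/2) = (1/13)*107 + 19/2 = 107/13 + 19/2 = 461/26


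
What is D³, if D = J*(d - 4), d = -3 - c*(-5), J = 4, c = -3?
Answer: -681472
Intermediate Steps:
d = -18 (d = -3 - 1*(-3)*(-5) = -3 + 3*(-5) = -3 - 15 = -18)
D = -88 (D = 4*(-18 - 4) = 4*(-22) = -88)
D³ = (-88)³ = -681472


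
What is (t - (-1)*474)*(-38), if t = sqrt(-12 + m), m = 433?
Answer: -18012 - 38*sqrt(421) ≈ -18792.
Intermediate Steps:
t = sqrt(421) (t = sqrt(-12 + 433) = sqrt(421) ≈ 20.518)
(t - (-1)*474)*(-38) = (sqrt(421) - (-1)*474)*(-38) = (sqrt(421) - 1*(-474))*(-38) = (sqrt(421) + 474)*(-38) = (474 + sqrt(421))*(-38) = -18012 - 38*sqrt(421)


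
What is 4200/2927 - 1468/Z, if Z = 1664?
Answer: 672991/1217632 ≈ 0.55270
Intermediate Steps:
4200/2927 - 1468/Z = 4200/2927 - 1468/1664 = 4200*(1/2927) - 1468*1/1664 = 4200/2927 - 367/416 = 672991/1217632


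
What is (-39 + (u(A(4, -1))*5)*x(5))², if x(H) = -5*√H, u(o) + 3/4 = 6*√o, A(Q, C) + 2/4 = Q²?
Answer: 9*(-52 - 100*√310 + 25*√5)²/16 ≈ 1.7360e+6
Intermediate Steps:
A(Q, C) = -½ + Q²
u(o) = -¾ + 6*√o
(-39 + (u(A(4, -1))*5)*x(5))² = (-39 + ((-¾ + 6*√(-½ + 4²))*5)*(-5*√5))² = (-39 + ((-¾ + 6*√(-½ + 16))*5)*(-5*√5))² = (-39 + ((-¾ + 6*√(31/2))*5)*(-5*√5))² = (-39 + ((-¾ + 6*(√62/2))*5)*(-5*√5))² = (-39 + ((-¾ + 3*√62)*5)*(-5*√5))² = (-39 + (-15/4 + 15*√62)*(-5*√5))² = (-39 - 5*√5*(-15/4 + 15*√62))²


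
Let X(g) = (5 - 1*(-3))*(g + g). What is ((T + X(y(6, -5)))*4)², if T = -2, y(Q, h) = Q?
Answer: 141376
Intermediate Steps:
X(g) = 16*g (X(g) = (5 + 3)*(2*g) = 8*(2*g) = 16*g)
((T + X(y(6, -5)))*4)² = ((-2 + 16*6)*4)² = ((-2 + 96)*4)² = (94*4)² = 376² = 141376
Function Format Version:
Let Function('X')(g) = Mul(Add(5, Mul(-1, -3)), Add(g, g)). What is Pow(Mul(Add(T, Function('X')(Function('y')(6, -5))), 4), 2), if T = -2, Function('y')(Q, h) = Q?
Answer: 141376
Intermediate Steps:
Function('X')(g) = Mul(16, g) (Function('X')(g) = Mul(Add(5, 3), Mul(2, g)) = Mul(8, Mul(2, g)) = Mul(16, g))
Pow(Mul(Add(T, Function('X')(Function('y')(6, -5))), 4), 2) = Pow(Mul(Add(-2, Mul(16, 6)), 4), 2) = Pow(Mul(Add(-2, 96), 4), 2) = Pow(Mul(94, 4), 2) = Pow(376, 2) = 141376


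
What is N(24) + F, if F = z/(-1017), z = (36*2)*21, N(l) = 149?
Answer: 16669/113 ≈ 147.51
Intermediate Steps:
z = 1512 (z = 72*21 = 1512)
F = -168/113 (F = 1512/(-1017) = 1512*(-1/1017) = -168/113 ≈ -1.4867)
N(24) + F = 149 - 168/113 = 16669/113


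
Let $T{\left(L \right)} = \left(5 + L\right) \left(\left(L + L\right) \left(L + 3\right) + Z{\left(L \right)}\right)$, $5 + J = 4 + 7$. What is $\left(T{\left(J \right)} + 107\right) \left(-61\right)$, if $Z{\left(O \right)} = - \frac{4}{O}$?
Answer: $- \frac{235643}{3} \approx -78548.0$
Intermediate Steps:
$J = 6$ ($J = -5 + \left(4 + 7\right) = -5 + 11 = 6$)
$T{\left(L \right)} = \left(5 + L\right) \left(- \frac{4}{L} + 2 L \left(3 + L\right)\right)$ ($T{\left(L \right)} = \left(5 + L\right) \left(\left(L + L\right) \left(L + 3\right) - \frac{4}{L}\right) = \left(5 + L\right) \left(2 L \left(3 + L\right) - \frac{4}{L}\right) = \left(5 + L\right) \left(- \frac{4}{L} + 2 L \left(3 + L\right)\right)$)
$\left(T{\left(J \right)} + 107\right) \left(-61\right) = \left(\left(-4 - \frac{20}{6} + 2 \cdot 6^{3} + 16 \cdot 6^{2} + 30 \cdot 6\right) + 107\right) \left(-61\right) = \left(\left(-4 - \frac{10}{3} + 2 \cdot 216 + 16 \cdot 36 + 180\right) + 107\right) \left(-61\right) = \left(\left(-4 - \frac{10}{3} + 432 + 576 + 180\right) + 107\right) \left(-61\right) = \left(\frac{3542}{3} + 107\right) \left(-61\right) = \frac{3863}{3} \left(-61\right) = - \frac{235643}{3}$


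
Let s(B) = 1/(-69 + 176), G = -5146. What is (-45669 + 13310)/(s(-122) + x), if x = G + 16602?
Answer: -3462413/1225793 ≈ -2.8246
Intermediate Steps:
s(B) = 1/107
x = 11456 (x = -5146 + 16602 = 11456)
(-45669 + 13310)/(s(-122) + x) = (-45669 + 13310)/(1/107 + 11456) = -32359/1225793/107 = -32359*107/1225793 = -3462413/1225793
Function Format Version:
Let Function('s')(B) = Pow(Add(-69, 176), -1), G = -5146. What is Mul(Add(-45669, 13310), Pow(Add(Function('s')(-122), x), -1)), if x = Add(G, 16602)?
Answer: Rational(-3462413, 1225793) ≈ -2.8246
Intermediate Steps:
Function('s')(B) = Rational(1, 107) (Function('s')(B) = Pow(107, -1) = Rational(1, 107))
x = 11456 (x = Add(-5146, 16602) = 11456)
Mul(Add(-45669, 13310), Pow(Add(Function('s')(-122), x), -1)) = Mul(Add(-45669, 13310), Pow(Add(Rational(1, 107), 11456), -1)) = Mul(-32359, Pow(Rational(1225793, 107), -1)) = Mul(-32359, Rational(107, 1225793)) = Rational(-3462413, 1225793)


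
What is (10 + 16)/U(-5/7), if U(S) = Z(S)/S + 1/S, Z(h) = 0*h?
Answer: -130/7 ≈ -18.571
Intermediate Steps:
Z(h) = 0
U(S) = 1/S (U(S) = 0/S + 1/S = 0 + 1/S = 1/S)
(10 + 16)/U(-5/7) = (10 + 16)/(1/(-5/7)) = 26/(1/(-5*⅐)) = 26/(1/(-5/7)) = 26/(-7/5) = 26*(-5/7) = -130/7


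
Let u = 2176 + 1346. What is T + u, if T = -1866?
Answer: 1656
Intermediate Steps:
u = 3522
T + u = -1866 + 3522 = 1656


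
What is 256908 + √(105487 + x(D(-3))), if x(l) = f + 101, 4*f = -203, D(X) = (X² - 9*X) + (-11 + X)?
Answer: 256908 + √422149/2 ≈ 2.5723e+5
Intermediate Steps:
D(X) = -11 + X² - 8*X
f = -203/4 (f = (¼)*(-203) = -203/4 ≈ -50.750)
x(l) = 201/4 (x(l) = -203/4 + 101 = 201/4)
256908 + √(105487 + x(D(-3))) = 256908 + √(105487 + 201/4) = 256908 + √(422149/4) = 256908 + √422149/2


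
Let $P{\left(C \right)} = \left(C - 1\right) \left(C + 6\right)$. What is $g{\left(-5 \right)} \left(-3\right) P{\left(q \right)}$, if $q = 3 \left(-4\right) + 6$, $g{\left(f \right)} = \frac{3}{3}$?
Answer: $0$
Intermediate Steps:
$g{\left(f \right)} = 1$ ($g{\left(f \right)} = 3 \cdot \frac{1}{3} = 1$)
$q = -6$ ($q = -12 + 6 = -6$)
$P{\left(C \right)} = \left(-1 + C\right) \left(6 + C\right)$
$g{\left(-5 \right)} \left(-3\right) P{\left(q \right)} = 1 \left(-3\right) \left(-6 + \left(-6\right)^{2} + 5 \left(-6\right)\right) = - 3 \left(-6 + 36 - 30\right) = \left(-3\right) 0 = 0$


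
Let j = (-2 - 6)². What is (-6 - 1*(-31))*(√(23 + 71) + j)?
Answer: 1600 + 25*√94 ≈ 1842.4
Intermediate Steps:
j = 64 (j = (-8)² = 64)
(-6 - 1*(-31))*(√(23 + 71) + j) = (-6 - 1*(-31))*(√(23 + 71) + 64) = (-6 + 31)*(√94 + 64) = 25*(64 + √94) = 1600 + 25*√94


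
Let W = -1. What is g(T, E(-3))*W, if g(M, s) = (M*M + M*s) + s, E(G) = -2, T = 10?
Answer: -78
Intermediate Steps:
g(M, s) = s + M² + M*s (g(M, s) = (M² + M*s) + s = s + M² + M*s)
g(T, E(-3))*W = (-2 + 10² + 10*(-2))*(-1) = (-2 + 100 - 20)*(-1) = 78*(-1) = -78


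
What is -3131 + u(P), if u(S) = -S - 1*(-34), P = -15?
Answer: -3082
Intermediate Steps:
u(S) = 34 - S (u(S) = -S + 34 = 34 - S)
-3131 + u(P) = -3131 + (34 - 1*(-15)) = -3131 + (34 + 15) = -3131 + 49 = -3082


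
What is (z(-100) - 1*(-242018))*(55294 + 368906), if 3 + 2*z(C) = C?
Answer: 102642189300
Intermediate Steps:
z(C) = -3/2 + C/2
(z(-100) - 1*(-242018))*(55294 + 368906) = ((-3/2 + (½)*(-100)) - 1*(-242018))*(55294 + 368906) = ((-3/2 - 50) + 242018)*424200 = (-103/2 + 242018)*424200 = (483933/2)*424200 = 102642189300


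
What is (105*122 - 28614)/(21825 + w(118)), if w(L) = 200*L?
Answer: -15804/45425 ≈ -0.34791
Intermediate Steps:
(105*122 - 28614)/(21825 + w(118)) = (105*122 - 28614)/(21825 + 200*118) = (12810 - 28614)/(21825 + 23600) = -15804/45425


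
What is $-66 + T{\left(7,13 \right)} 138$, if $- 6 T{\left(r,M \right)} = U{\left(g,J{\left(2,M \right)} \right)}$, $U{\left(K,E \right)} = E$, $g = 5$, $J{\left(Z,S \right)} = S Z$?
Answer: $-664$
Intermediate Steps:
$T{\left(r,M \right)} = - \frac{M}{3}$ ($T{\left(r,M \right)} = - \frac{M 2}{6} = - \frac{2 M}{6} = - \frac{M}{3}$)
$-66 + T{\left(7,13 \right)} 138 = -66 + \left(- \frac{1}{3}\right) 13 \cdot 138 = -66 - 598 = -664$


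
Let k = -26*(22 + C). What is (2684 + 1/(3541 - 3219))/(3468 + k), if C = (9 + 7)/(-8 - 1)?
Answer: 7778241/8526560 ≈ 0.91224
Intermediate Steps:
C = -16/9 (C = 16/(-9) = 16*(-⅑) = -16/9 ≈ -1.7778)
k = -4732/9 (k = -26*(22 - 16/9) = -26*182/9 = -4732/9 ≈ -525.78)
(2684 + 1/(3541 - 3219))/(3468 + k) = (2684 + 1/(3541 - 3219))/(3468 - 4732/9) = (2684 + 1/322)/(26480/9) = (2684 + 1/322)*(9/26480) = (864249/322)*(9/26480) = 7778241/8526560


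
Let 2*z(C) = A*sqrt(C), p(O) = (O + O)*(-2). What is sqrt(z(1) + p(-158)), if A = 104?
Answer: 6*sqrt(19) ≈ 26.153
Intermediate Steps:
p(O) = -4*O (p(O) = (2*O)*(-2) = -4*O)
z(C) = 52*sqrt(C) (z(C) = (104*sqrt(C))/2 = 52*sqrt(C))
sqrt(z(1) + p(-158)) = sqrt(52*sqrt(1) - 4*(-158)) = sqrt(52*1 + 632) = sqrt(52 + 632) = sqrt(684) = 6*sqrt(19)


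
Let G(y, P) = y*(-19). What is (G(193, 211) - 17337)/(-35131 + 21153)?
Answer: 10502/6989 ≈ 1.5026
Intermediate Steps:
G(y, P) = -19*y
(G(193, 211) - 17337)/(-35131 + 21153) = (-19*193 - 17337)/(-35131 + 21153) = (-3667 - 17337)/(-13978) = -21004*(-1/13978) = 10502/6989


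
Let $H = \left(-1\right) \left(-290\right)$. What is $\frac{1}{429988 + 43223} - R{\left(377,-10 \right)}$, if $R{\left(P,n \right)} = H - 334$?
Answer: $\frac{20821285}{473211} \approx 44.0$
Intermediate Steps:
$H = 290$
$R{\left(P,n \right)} = -44$ ($R{\left(P,n \right)} = 290 - 334 = -44$)
$\frac{1}{429988 + 43223} - R{\left(377,-10 \right)} = \frac{1}{429988 + 43223} - -44 = \frac{1}{473211} + 44 = \frac{20821285}{473211}$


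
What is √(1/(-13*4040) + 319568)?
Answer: √220370130143670/26260 ≈ 565.30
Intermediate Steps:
√(1/(-13*4040) + 319568) = √(1/(-52520) + 319568) = √(-1/52520 + 319568) = √(16783711359/52520) = √220370130143670/26260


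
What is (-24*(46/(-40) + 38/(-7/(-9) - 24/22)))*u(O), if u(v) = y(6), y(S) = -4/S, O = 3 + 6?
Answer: -303812/155 ≈ -1960.1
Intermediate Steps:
O = 9
u(v) = -2/3 (u(v) = -4/6 = -4*1/6 = -2/3)
(-24*(46/(-40) + 38/(-7/(-9) - 24/22)))*u(O) = -24*(46/(-40) + 38/(-7/(-9) - 24/22))*(-2/3) = -24*(46*(-1/40) + 38/(-7*(-1/9) - 24*1/22))*(-2/3) = -24*(-23/20 + 38/(7/9 - 12/11))*(-2/3) = -24*(-23/20 + 38/(-31/99))*(-2/3) = -24*(-23/20 + 38*(-99/31))*(-2/3) = -24*(-23/20 - 3762/31)*(-2/3) = -24*(-75953/620)*(-2/3) = (455718/155)*(-2/3) = -303812/155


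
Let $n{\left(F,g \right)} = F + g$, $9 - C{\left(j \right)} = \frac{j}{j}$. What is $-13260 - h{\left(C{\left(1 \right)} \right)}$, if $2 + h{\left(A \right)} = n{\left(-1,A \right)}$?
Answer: $-13265$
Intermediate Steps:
$C{\left(j \right)} = 8$ ($C{\left(j \right)} = 9 - \frac{j}{j} = 9 - 1 = 8$)
$h{\left(A \right)} = -3 + A$ ($h{\left(A \right)} = -2 + \left(-1 + A\right) = -3 + A$)
$-13260 - h{\left(C{\left(1 \right)} \right)} = -13260 - \left(-3 + 8\right) = -13260 - 5 = -13265$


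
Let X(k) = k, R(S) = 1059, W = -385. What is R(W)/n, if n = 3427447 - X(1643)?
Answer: 1059/3425804 ≈ 0.00030912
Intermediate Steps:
n = 3425804 (n = 3427447 - 1*1643 = 3427447 - 1643 = 3425804)
R(W)/n = 1059/3425804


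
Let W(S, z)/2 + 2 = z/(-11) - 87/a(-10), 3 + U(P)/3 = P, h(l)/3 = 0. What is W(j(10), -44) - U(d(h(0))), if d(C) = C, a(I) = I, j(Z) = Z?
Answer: 152/5 ≈ 30.400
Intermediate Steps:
h(l) = 0 (h(l) = 3*0 = 0)
U(P) = -9 + 3*P
W(S, z) = 67/5 - 2*z/11 (W(S, z) = -4 + 2*(z/(-11) - 87/(-10)) = -4 + 2*(z*(-1/11) - 87*(-1/10)) = -4 + 2*(-z/11 + 87/10) = -4 + 2*(87/10 - z/11) = -4 + (87/5 - 2*z/11) = 67/5 - 2*z/11)
W(j(10), -44) - U(d(h(0))) = (67/5 - 2/11*(-44)) - (-9 + 3*0) = (67/5 + 8) - (-9 + 0) = 107/5 - 1*(-9) = 107/5 + 9 = 152/5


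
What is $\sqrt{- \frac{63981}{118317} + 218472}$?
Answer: $\frac{3 \sqrt{37757565916751}}{39439} \approx 467.41$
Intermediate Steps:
$\sqrt{- \frac{63981}{118317} + 218472} = \sqrt{\left(-63981\right) \frac{1}{118317} + 218472} = \sqrt{- \frac{21327}{39439} + 218472} = \sqrt{\frac{8616295881}{39439}} = \frac{3 \sqrt{37757565916751}}{39439}$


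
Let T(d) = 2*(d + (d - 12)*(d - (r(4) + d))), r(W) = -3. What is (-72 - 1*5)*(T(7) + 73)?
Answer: -4389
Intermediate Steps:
T(d) = -72 + 8*d (T(d) = 2*(d + (d - 12)*(d - (-3 + d))) = 2*(d + (-12 + d)*(d + (3 - d))) = 2*(d + (-12 + d)*3) = 2*(d + (-36 + 3*d)) = 2*(-36 + 4*d) = -72 + 8*d)
(-72 - 1*5)*(T(7) + 73) = (-72 - 1*5)*((-72 + 8*7) + 73) = (-72 - 5)*((-72 + 56) + 73) = -77*(-16 + 73) = -77*57 = -4389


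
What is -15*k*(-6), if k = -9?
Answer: -810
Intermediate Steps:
-15*k*(-6) = -15*(-9)*(-6) = 135*(-6) = -810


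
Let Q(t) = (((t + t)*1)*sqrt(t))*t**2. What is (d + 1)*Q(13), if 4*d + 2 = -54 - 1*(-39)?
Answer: -28561*sqrt(13)/2 ≈ -51489.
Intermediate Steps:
d = -17/4 (d = -1/2 + (-54 - 1*(-39))/4 = -1/2 + (-54 + 39)/4 = -1/2 + (1/4)*(-15) = -1/2 - 15/4 = -17/4 ≈ -4.2500)
Q(t) = 2*t**(7/2) (Q(t) = (((2*t)*1)*sqrt(t))*t**2 = ((2*t)*sqrt(t))*t**2 = (2*t**(3/2))*t**2 = 2*t**(7/2))
(d + 1)*Q(13) = (-17/4 + 1)*(2*13**(7/2)) = -13*2197*sqrt(13)/2 = -28561*sqrt(13)/2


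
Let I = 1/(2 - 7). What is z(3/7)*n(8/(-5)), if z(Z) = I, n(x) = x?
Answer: 8/25 ≈ 0.32000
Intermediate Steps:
I = -1/5 (I = 1/(-5) = -1/5 ≈ -0.20000)
z(Z) = -1/5
z(3/7)*n(8/(-5)) = -8/(5*(-5)) = -8*(-1)/(5*5) = -1/5*(-8/5) = 8/25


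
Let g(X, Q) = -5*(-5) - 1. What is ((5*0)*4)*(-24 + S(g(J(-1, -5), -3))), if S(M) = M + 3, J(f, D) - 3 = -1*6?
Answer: 0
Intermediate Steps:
J(f, D) = -3 (J(f, D) = 3 - 1*6 = 3 - 6 = -3)
g(X, Q) = 24 (g(X, Q) = 25 - 1 = 24)
S(M) = 3 + M
((5*0)*4)*(-24 + S(g(J(-1, -5), -3))) = ((5*0)*4)*(-24 + (3 + 24)) = (0*4)*(-24 + 27) = 0*3 = 0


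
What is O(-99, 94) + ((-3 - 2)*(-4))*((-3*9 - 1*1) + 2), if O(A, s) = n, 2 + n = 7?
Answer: -515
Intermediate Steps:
n = 5 (n = -2 + 7 = 5)
O(A, s) = 5
O(-99, 94) + ((-3 - 2)*(-4))*((-3*9 - 1*1) + 2) = 5 + ((-3 - 2)*(-4))*((-3*9 - 1*1) + 2) = 5 + (-5*(-4))*((-27 - 1) + 2) = 5 + 20*(-28 + 2) = 5 + 20*(-26) = 5 - 520 = -515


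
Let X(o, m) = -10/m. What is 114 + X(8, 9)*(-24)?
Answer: 422/3 ≈ 140.67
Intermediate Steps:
114 + X(8, 9)*(-24) = 114 - 10/9*(-24) = 114 + 80/3 = 422/3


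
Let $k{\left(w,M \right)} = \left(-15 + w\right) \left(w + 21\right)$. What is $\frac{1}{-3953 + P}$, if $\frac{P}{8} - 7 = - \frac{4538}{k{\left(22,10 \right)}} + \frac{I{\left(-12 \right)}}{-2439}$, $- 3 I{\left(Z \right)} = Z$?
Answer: $- \frac{734139}{2949494771} \approx -0.0002489$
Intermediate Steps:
$I{\left(Z \right)} = - \frac{Z}{3}$
$k{\left(w,M \right)} = \left(-15 + w\right) \left(21 + w\right)$
$P = - \frac{47443304}{734139}$ ($P = 56 + 8 \left(- \frac{4538}{-315 + 22^{2} + 6 \cdot 22} + \frac{\left(- \frac{1}{3}\right) \left(-12\right)}{-2439}\right) = 56 + 8 \left(- \frac{4538}{-315 + 484 + 132} + 4 \left(- \frac{1}{2439}\right)\right) = 56 + 8 \left(- \frac{4538}{301} - \frac{4}{2439}\right) = 56 + 8 \left(- \frac{11069386}{734139}\right) = 56 - \frac{88555088}{734139} = - \frac{47443304}{734139} \approx -64.624$)
$\frac{1}{-3953 + P} = \frac{1}{-3953 - \frac{47443304}{734139}} = \frac{1}{- \frac{2949494771}{734139}} = - \frac{734139}{2949494771}$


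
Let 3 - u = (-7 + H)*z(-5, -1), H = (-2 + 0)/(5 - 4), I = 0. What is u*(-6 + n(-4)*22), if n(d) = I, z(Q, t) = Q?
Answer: 252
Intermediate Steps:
n(d) = 0
H = -2 (H = -2/1 = -2*1 = -2)
u = -42 (u = 3 - (-7 - 2)*(-5) = 3 - (-9)*(-5) = 3 - 1*45 = 3 - 45 = -42)
u*(-6 + n(-4)*22) = -42*(-6 + 0*22) = -42*(-6 + 0) = -42*(-6) = 252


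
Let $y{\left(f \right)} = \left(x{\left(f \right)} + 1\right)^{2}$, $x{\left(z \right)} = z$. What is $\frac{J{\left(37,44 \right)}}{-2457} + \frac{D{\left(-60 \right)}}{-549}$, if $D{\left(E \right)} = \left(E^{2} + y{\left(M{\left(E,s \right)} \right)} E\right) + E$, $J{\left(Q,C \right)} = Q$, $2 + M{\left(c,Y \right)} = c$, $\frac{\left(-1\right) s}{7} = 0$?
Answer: $\frac{59981303}{149877} \approx 400.2$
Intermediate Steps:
$s = 0$ ($s = \left(-7\right) 0 = 0$)
$M{\left(c,Y \right)} = -2 + c$
$y{\left(f \right)} = \left(1 + f\right)^{2}$ ($y{\left(f \right)} = \left(f + 1\right)^{2} = \left(1 + f\right)^{2}$)
$D{\left(E \right)} = E + E^{2} + E \left(-1 + E\right)^{2}$ ($D{\left(E \right)} = \left(E^{2} + \left(1 + \left(-2 + E\right)\right)^{2} E\right) + E = \left(E^{2} + \left(-1 + E\right)^{2} E\right) + E = \left(E^{2} + E \left(-1 + E\right)^{2}\right) + E = E + E^{2} + E \left(-1 + E\right)^{2}$)
$\frac{J{\left(37,44 \right)}}{-2457} + \frac{D{\left(-60 \right)}}{-549} = \frac{37}{-2457} + \frac{\left(-60\right) \left(2 + \left(-60\right)^{2} - -60\right)}{-549} = 37 \left(- \frac{1}{2457}\right) + - 60 \left(2 + 3600 + 60\right) \left(- \frac{1}{549}\right) = - \frac{37}{2457} + \left(-60\right) 3662 \left(- \frac{1}{549}\right) = - \frac{37}{2457} - - \frac{73240}{183} = - \frac{37}{2457} + \frac{73240}{183} = \frac{59981303}{149877}$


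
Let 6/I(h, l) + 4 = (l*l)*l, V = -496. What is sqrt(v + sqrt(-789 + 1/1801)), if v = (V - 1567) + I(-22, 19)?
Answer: sqrt(-34938067388960605 + 18806852450*I*sqrt(639799847))/4115285 ≈ 0.30921 + 45.421*I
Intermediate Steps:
I(h, l) = 6/(-4 + l**3) (I(h, l) = 6/(-4 + (l*l)*l) = 6/(-4 + l**2*l) = 6/(-4 + l**3))
v = -4713953/2285 (v = (-496 - 1567) + 6/(-4 + 19**3) = -2063 + 6/(-4 + 6859) = -2063 + 6/6855 = -2063 + 6*(1/6855) = -2063 + 2/2285 = -4713953/2285 ≈ -2063.0)
sqrt(v + sqrt(-789 + 1/1801)) = sqrt(-4713953/2285 + sqrt(-789 + 1/1801)) = sqrt(-4713953/2285 + sqrt(-1420988/1801)) = sqrt(-4713953/2285 + 2*I*sqrt(639799847)/1801)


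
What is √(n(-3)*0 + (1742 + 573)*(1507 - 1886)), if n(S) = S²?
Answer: I*√877385 ≈ 936.69*I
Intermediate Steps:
√(n(-3)*0 + (1742 + 573)*(1507 - 1886)) = √((-3)²*0 + (1742 + 573)*(1507 - 1886)) = √(9*0 + 2315*(-379)) = √(0 - 877385) = √(-877385) = I*√877385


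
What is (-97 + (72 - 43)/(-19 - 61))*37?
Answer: -288193/80 ≈ -3602.4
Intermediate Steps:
(-97 + (72 - 43)/(-19 - 61))*37 = (-97 + 29/(-80))*37 = (-97 + 29*(-1/80))*37 = (-97 - 29/80)*37 = -7789/80*37 = -288193/80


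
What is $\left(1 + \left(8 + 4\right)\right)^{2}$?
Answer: $169$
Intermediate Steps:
$\left(1 + \left(8 + 4\right)\right)^{2} = \left(1 + 12\right)^{2} = 13^{2} = 169$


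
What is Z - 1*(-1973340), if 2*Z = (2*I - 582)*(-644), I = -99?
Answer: 2224500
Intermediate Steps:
Z = 251160 (Z = ((2*(-99) - 582)*(-644))/2 = ((-198 - 582)*(-644))/2 = (-780*(-644))/2 = (1/2)*502320 = 251160)
Z - 1*(-1973340) = 251160 - 1*(-1973340) = 251160 + 1973340 = 2224500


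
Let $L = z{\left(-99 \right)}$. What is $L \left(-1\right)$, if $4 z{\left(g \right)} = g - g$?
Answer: $0$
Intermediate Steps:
$z{\left(g \right)} = 0$ ($z{\left(g \right)} = \frac{g - g}{4} = \frac{1}{4} \cdot 0 = 0$)
$L = 0$
$L \left(-1\right) = 0 \left(-1\right) = 0$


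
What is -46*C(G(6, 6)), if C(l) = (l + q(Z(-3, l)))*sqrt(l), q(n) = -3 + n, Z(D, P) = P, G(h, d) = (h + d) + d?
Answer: -4554*sqrt(2) ≈ -6440.3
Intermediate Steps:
G(h, d) = h + 2*d (G(h, d) = (d + h) + d = h + 2*d)
C(l) = sqrt(l)*(-3 + 2*l) (C(l) = (l + (-3 + l))*sqrt(l) = (-3 + 2*l)*sqrt(l) = sqrt(l)*(-3 + 2*l))
-46*C(G(6, 6)) = -46*sqrt(6 + 2*6)*(-3 + 2*(6 + 2*6)) = -46*sqrt(6 + 12)*(-3 + 2*(6 + 12)) = -46*sqrt(18)*(-3 + 2*18) = -46*3*sqrt(2)*(-3 + 36) = -46*3*sqrt(2)*33 = -4554*sqrt(2)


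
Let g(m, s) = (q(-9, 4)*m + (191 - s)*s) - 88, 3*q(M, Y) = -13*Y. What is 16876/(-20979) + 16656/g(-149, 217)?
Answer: -603810932/99041859 ≈ -6.0965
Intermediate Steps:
q(M, Y) = -13*Y/3 (q(M, Y) = (-13*Y)/3 = -13*Y/3)
g(m, s) = -88 - 52*m/3 + s*(191 - s) (g(m, s) = ((-13/3*4)*m + (191 - s)*s) - 88 = (-52*m/3 + s*(191 - s)) - 88 = -88 - 52*m/3 + s*(191 - s))
16876/(-20979) + 16656/g(-149, 217) = 16876/(-20979) + 16656/(-88 - 1*217**2 + 191*217 - 52/3*(-149)) = 16876*(-1/20979) + 16656/(-88 - 1*47089 + 41447 + 7748/3) = -16876/20979 + 16656/(-88 - 47089 + 41447 + 7748/3) = -16876/20979 + 16656/(-9442/3) = -16876/20979 + 16656*(-3/9442) = -16876/20979 - 24984/4721 = -603810932/99041859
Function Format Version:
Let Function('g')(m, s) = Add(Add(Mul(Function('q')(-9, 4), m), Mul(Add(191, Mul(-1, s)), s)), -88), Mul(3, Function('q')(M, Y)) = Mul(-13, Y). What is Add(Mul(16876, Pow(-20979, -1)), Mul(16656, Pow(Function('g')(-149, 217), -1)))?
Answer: Rational(-603810932, 99041859) ≈ -6.0965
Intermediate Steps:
Function('q')(M, Y) = Mul(Rational(-13, 3), Y) (Function('q')(M, Y) = Mul(Rational(1, 3), Mul(-13, Y)) = Mul(Rational(-13, 3), Y))
Function('g')(m, s) = Add(-88, Mul(Rational(-52, 3), m), Mul(s, Add(191, Mul(-1, s)))) (Function('g')(m, s) = Add(Add(Mul(Mul(Rational(-13, 3), 4), m), Mul(Add(191, Mul(-1, s)), s)), -88) = Add(Add(Mul(Rational(-52, 3), m), Mul(s, Add(191, Mul(-1, s)))), -88) = Add(-88, Mul(Rational(-52, 3), m), Mul(s, Add(191, Mul(-1, s)))))
Add(Mul(16876, Pow(-20979, -1)), Mul(16656, Pow(Function('g')(-149, 217), -1))) = Add(Mul(16876, Pow(-20979, -1)), Mul(16656, Pow(Add(-88, Mul(-1, Pow(217, 2)), Mul(191, 217), Mul(Rational(-52, 3), -149)), -1))) = Add(Mul(16876, Rational(-1, 20979)), Mul(16656, Pow(Add(-88, Mul(-1, 47089), 41447, Rational(7748, 3)), -1))) = Add(Rational(-16876, 20979), Mul(16656, Pow(Add(-88, -47089, 41447, Rational(7748, 3)), -1))) = Add(Rational(-16876, 20979), Mul(16656, Pow(Rational(-9442, 3), -1))) = Add(Rational(-16876, 20979), Mul(16656, Rational(-3, 9442))) = Add(Rational(-16876, 20979), Rational(-24984, 4721)) = Rational(-603810932, 99041859)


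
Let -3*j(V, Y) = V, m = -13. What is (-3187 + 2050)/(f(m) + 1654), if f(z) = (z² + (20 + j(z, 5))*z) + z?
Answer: -3411/4481 ≈ -0.76121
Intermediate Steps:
j(V, Y) = -V/3
f(z) = z + z² + z*(20 - z/3) (f(z) = (z² + (20 - z/3)*z) + z = (z² + z*(20 - z/3)) + z = z + z² + z*(20 - z/3))
(-3187 + 2050)/(f(m) + 1654) = (-3187 + 2050)/((⅓)*(-13)*(63 + 2*(-13)) + 1654) = -1137/((⅓)*(-13)*(63 - 26) + 1654) = -1137/((⅓)*(-13)*37 + 1654) = -1137/(-481/3 + 1654) = -1137/4481/3 = -1137*3/4481 = -3411/4481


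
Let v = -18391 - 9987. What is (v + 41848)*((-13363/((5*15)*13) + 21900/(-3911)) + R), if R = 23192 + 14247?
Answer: 128135364592636/254215 ≈ 5.0404e+8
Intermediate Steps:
R = 37439
v = -28378
(v + 41848)*((-13363/((5*15)*13) + 21900/(-3911)) + R) = (-28378 + 41848)*((-13363/((5*15)*13) + 21900/(-3911)) + 37439) = 13470*((-13363/(75*13) + 21900*(-1/3911)) + 37439) = 13470*((-13363/975 - 21900/3911) + 37439) = 13470*(-73615193/3813225 + 37439) = 13470*(142689715582/3813225) = 128135364592636/254215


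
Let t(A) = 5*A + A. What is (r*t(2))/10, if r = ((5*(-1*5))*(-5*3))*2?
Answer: 900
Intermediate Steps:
t(A) = 6*A
r = 750 (r = ((5*(-5))*(-15))*2 = -25*(-15)*2 = 375*2 = 750)
(r*t(2))/10 = (750*(6*2))/10 = (750*12)*(⅒) = 9000*(⅒) = 900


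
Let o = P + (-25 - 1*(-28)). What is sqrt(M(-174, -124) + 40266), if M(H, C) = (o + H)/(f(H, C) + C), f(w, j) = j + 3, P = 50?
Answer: sqrt(49326455)/35 ≈ 200.67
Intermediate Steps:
o = 53 (o = 50 + (-25 - 1*(-28)) = 50 + (-25 + 28) = 50 + 3 = 53)
f(w, j) = 3 + j
M(H, C) = (53 + H)/(3 + 2*C) (M(H, C) = (53 + H)/((3 + C) + C) = (53 + H)/(3 + 2*C))
sqrt(M(-174, -124) + 40266) = sqrt((53 - 174)/(3 + 2*(-124)) + 40266) = sqrt(-121/(3 - 248) + 40266) = sqrt(-121/(-245) + 40266) = sqrt(-1/245*(-121) + 40266) = sqrt(121/245 + 40266) = sqrt(9865291/245) = sqrt(49326455)/35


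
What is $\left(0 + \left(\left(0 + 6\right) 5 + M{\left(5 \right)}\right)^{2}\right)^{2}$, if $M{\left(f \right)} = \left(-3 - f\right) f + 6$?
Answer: $256$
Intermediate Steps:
$M{\left(f \right)} = 6 + f \left(-3 - f\right)$ ($M{\left(f \right)} = f \left(-3 - f\right) + 6 = 6 + f \left(-3 - f\right)$)
$\left(0 + \left(\left(0 + 6\right) 5 + M{\left(5 \right)}\right)^{2}\right)^{2} = \left(0 + \left(\left(0 + 6\right) 5 - 34\right)^{2}\right)^{2} = \left(0 + \left(6 \cdot 5 - 34\right)^{2}\right)^{2} = \left(0 + \left(30 - 34\right)^{2}\right)^{2} = \left(0 + \left(-4\right)^{2}\right)^{2} = \left(0 + 16\right)^{2} = 16^{2} = 256$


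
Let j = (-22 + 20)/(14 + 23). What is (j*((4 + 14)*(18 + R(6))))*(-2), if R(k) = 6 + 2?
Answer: 1872/37 ≈ 50.595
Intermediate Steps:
R(k) = 8
j = -2/37 ≈ -0.054054
(j*((4 + 14)*(18 + R(6))))*(-2) = -2*(4 + 14)*(18 + 8)/37*(-2) = -36*26/37*(-2) = -2/37*468*(-2) = -936/37*(-2) = 1872/37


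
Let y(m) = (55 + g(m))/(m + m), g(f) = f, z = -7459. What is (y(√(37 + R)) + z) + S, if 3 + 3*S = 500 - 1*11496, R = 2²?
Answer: -66749/6 + 55*√41/82 ≈ -11121.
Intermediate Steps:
R = 4
S = -10999/3 (S = -1 + (500 - 1*11496)/3 = -1 + (500 - 11496)/3 = -1 + (⅓)*(-10996) = -1 - 10996/3 = -10999/3 ≈ -3666.3)
y(m) = (55 + m)/(2*m) (y(m) = (55 + m)/(m + m) = (55 + m)/((2*m)) = (55 + m)*(1/(2*m)) = (55 + m)/(2*m))
(y(√(37 + R)) + z) + S = ((55 + √(37 + 4))/(2*(√(37 + 4))) - 7459) - 10999/3 = ((55 + √41)/(2*(√41)) - 7459) - 10999/3 = ((√41/41)*(55 + √41)/2 - 7459) - 10999/3 = (√41*(55 + √41)/82 - 7459) - 10999/3 = (-7459 + √41*(55 + √41)/82) - 10999/3 = -33376/3 + √41*(55 + √41)/82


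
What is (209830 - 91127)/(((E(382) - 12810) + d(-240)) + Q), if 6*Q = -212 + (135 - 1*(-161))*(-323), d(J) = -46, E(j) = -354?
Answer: -118703/29180 ≈ -4.0680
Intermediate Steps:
Q = -15970 (Q = (-212 + (135 - 1*(-161))*(-323))/6 = (-212 + (135 + 161)*(-323))/6 = (-212 + 296*(-323))/6 = (-212 - 95608)/6 = (1/6)*(-95820) = -15970)
(209830 - 91127)/(((E(382) - 12810) + d(-240)) + Q) = (209830 - 91127)/(((-354 - 12810) - 46) - 15970) = 118703/((-13164 - 46) - 15970) = 118703/(-13210 - 15970) = 118703/(-29180) = 118703*(-1/29180) = -118703/29180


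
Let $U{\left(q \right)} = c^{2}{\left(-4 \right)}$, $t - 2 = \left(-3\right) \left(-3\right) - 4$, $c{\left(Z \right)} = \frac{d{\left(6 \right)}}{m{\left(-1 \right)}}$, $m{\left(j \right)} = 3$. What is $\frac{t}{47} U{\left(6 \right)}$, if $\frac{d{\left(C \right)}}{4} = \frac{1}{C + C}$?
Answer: $\frac{7}{3807} \approx 0.0018387$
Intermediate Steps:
$d{\left(C \right)} = \frac{2}{C}$ ($d{\left(C \right)} = \frac{4}{C + C} = \frac{4}{2 C} = 4 \frac{1}{2 C} = \frac{2}{C}$)
$c{\left(Z \right)} = \frac{1}{9}$ ($c{\left(Z \right)} = \frac{2 \cdot \frac{1}{6}}{3} = 2 \cdot \frac{1}{6} \cdot \frac{1}{3} = \frac{1}{3} \cdot \frac{1}{3} = \frac{1}{9}$)
$t = 7$ ($t = 2 - -5 = 2 + \left(9 - 4\right) = 2 + 5 = 7$)
$U{\left(q \right)} = \frac{1}{81}$ ($U{\left(q \right)} = \left(\frac{1}{9}\right)^{2} = \frac{1}{81}$)
$\frac{t}{47} U{\left(6 \right)} = \frac{1}{47} \cdot 7 \cdot \frac{1}{81} = \frac{7}{47} \cdot \frac{1}{81} = \frac{7}{3807}$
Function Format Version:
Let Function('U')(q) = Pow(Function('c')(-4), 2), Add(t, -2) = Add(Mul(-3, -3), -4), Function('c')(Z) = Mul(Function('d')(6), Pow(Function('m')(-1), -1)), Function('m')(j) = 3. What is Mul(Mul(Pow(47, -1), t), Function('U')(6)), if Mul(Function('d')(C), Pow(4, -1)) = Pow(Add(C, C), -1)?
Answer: Rational(7, 3807) ≈ 0.0018387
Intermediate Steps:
Function('d')(C) = Mul(2, Pow(C, -1)) (Function('d')(C) = Mul(4, Pow(Add(C, C), -1)) = Mul(4, Pow(Mul(2, C), -1)) = Mul(4, Mul(Rational(1, 2), Pow(C, -1))) = Mul(2, Pow(C, -1)))
Function('c')(Z) = Rational(1, 9) (Function('c')(Z) = Mul(Mul(2, Pow(6, -1)), Pow(3, -1)) = Mul(Mul(2, Rational(1, 6)), Rational(1, 3)) = Mul(Rational(1, 3), Rational(1, 3)) = Rational(1, 9))
t = 7 (t = Add(2, Add(Mul(-3, -3), -4)) = Add(2, Add(9, -4)) = Add(2, 5) = 7)
Function('U')(q) = Rational(1, 81) (Function('U')(q) = Pow(Rational(1, 9), 2) = Rational(1, 81))
Mul(Mul(Pow(47, -1), t), Function('U')(6)) = Mul(Mul(Pow(47, -1), 7), Rational(1, 81)) = Mul(Mul(Rational(1, 47), 7), Rational(1, 81)) = Mul(Rational(7, 47), Rational(1, 81)) = Rational(7, 3807)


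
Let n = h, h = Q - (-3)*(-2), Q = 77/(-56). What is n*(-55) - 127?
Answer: 2229/8 ≈ 278.63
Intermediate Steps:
Q = -11/8 (Q = 77*(-1/56) = -11/8 ≈ -1.3750)
h = -59/8 (h = -11/8 - (-3)*(-2) = -11/8 - 1*6 = -11/8 - 6 = -59/8 ≈ -7.3750)
n = -59/8 ≈ -7.3750
n*(-55) - 127 = -59/8*(-55) - 127 = 3245/8 - 127 = 2229/8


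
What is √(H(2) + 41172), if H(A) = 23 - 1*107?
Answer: 8*√642 ≈ 202.70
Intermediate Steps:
H(A) = -84 (H(A) = 23 - 107 = -84)
√(H(2) + 41172) = √(-84 + 41172) = √41088 = 8*√642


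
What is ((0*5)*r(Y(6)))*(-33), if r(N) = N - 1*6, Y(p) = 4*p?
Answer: 0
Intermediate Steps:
r(N) = -6 + N (r(N) = N - 6 = -6 + N)
((0*5)*r(Y(6)))*(-33) = ((0*5)*(-6 + 4*6))*(-33) = (0*(-6 + 24))*(-33) = (0*18)*(-33) = 0*(-33) = 0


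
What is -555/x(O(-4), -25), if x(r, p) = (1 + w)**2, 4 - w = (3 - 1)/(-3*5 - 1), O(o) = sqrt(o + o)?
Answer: -35520/1681 ≈ -21.130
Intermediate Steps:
O(o) = sqrt(2)*sqrt(o) (O(o) = sqrt(2*o) = sqrt(2)*sqrt(o))
w = 33/8 (w = 4 - (3 - 1)/(-3*5 - 1) = 4 - 2/(-15 - 1) = 4 - 2/(-16) = 4 - 2*(-1)/16 = 4 - 1*(-1/8) = 4 + 1/8 = 33/8 ≈ 4.1250)
x(r, p) = 1681/64 (x(r, p) = (1 + 33/8)**2 = (41/8)**2 = 1681/64)
-555/x(O(-4), -25) = -555/1681/64 = -555*64/1681 = -35520/1681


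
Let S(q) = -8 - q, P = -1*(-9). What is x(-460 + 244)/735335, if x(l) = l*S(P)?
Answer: 216/43255 ≈ 0.0049936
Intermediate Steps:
P = 9
x(l) = -17*l (x(l) = l*(-8 - 1*9) = l*(-8 - 9) = l*(-17) = -17*l)
x(-460 + 244)/735335 = -17*(-460 + 244)/735335 = -17*(-216)*(1/735335) = 3672*(1/735335) = 216/43255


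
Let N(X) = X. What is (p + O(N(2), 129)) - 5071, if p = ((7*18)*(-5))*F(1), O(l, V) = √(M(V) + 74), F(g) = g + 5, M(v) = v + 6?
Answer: -8851 + √209 ≈ -8836.5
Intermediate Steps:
M(v) = 6 + v
F(g) = 5 + g
O(l, V) = √(80 + V) (O(l, V) = √((6 + V) + 74) = √(80 + V))
p = -3780 (p = ((7*18)*(-5))*(5 + 1) = (126*(-5))*6 = -630*6 = -3780)
(p + O(N(2), 129)) - 5071 = (-3780 + √(80 + 129)) - 5071 = (-3780 + √209) - 5071 = -8851 + √209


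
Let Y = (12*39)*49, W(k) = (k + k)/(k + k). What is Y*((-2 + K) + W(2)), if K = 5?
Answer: 91728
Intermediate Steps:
W(k) = 1 (W(k) = (2*k)/((2*k)) = (2*k)*(1/(2*k)) = 1)
Y = 22932 (Y = 468*49 = 22932)
Y*((-2 + K) + W(2)) = 22932*((-2 + 5) + 1) = 22932*(3 + 1) = 22932*4 = 91728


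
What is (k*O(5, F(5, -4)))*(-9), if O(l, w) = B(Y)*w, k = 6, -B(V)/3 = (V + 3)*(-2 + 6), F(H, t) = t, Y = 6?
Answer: -23328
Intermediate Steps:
B(V) = -36 - 12*V (B(V) = -3*(V + 3)*(-2 + 6) = -3*(3 + V)*4 = -3*(12 + 4*V) = -36 - 12*V)
O(l, w) = -108*w (O(l, w) = (-36 - 12*6)*w = (-36 - 72)*w = -108*w)
(k*O(5, F(5, -4)))*(-9) = (6*(-108*(-4)))*(-9) = (6*432)*(-9) = 2592*(-9) = -23328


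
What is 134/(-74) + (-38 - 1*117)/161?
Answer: -16522/5957 ≈ -2.7735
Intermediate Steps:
134/(-74) + (-38 - 1*117)/161 = 134*(-1/74) + (-38 - 117)*(1/161) = -67/37 - 155*1/161 = -67/37 - 155/161 = -16522/5957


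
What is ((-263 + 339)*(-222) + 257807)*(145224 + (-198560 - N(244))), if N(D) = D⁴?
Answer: -854015462050920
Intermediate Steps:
((-263 + 339)*(-222) + 257807)*(145224 + (-198560 - N(244))) = ((-263 + 339)*(-222) + 257807)*(145224 + (-198560 - 1*244⁴)) = (76*(-222) + 257807)*(145224 + (-198560 - 1*3544535296)) = (-16872 + 257807)*(145224 + (-198560 - 3544535296)) = 240935*(145224 - 3544733856) = 240935*(-3544588632) = -854015462050920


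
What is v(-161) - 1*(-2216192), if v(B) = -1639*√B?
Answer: 2216192 - 1639*I*√161 ≈ 2.2162e+6 - 20797.0*I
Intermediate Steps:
v(-161) - 1*(-2216192) = -1639*I*√161 - 1*(-2216192) = -1639*I*√161 + 2216192 = 2216192 - 1639*I*√161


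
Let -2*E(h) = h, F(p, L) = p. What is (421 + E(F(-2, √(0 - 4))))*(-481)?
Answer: -202982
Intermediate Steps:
E(h) = -h/2
(421 + E(F(-2, √(0 - 4))))*(-481) = (421 - ½*(-2))*(-481) = (421 + 1)*(-481) = 422*(-481) = -202982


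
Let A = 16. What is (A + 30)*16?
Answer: 736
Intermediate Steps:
(A + 30)*16 = (16 + 30)*16 = 46*16 = 736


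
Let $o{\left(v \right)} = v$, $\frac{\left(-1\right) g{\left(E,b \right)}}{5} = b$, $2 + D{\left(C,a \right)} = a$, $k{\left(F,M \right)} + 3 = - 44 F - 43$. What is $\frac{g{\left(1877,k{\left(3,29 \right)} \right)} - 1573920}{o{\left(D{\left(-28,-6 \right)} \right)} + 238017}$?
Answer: $- \frac{1573030}{238009} \approx -6.6091$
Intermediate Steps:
$k{\left(F,M \right)} = -46 - 44 F$ ($k{\left(F,M \right)} = -3 - \left(43 + 44 F\right) = -46 - 44 F$)
$D{\left(C,a \right)} = -2 + a$
$g{\left(E,b \right)} = - 5 b$
$\frac{g{\left(1877,k{\left(3,29 \right)} \right)} - 1573920}{o{\left(D{\left(-28,-6 \right)} \right)} + 238017} = \frac{- 5 \left(-46 - 132\right) - 1573920}{\left(-2 - 6\right) + 238017} = \frac{- 5 \left(-46 - 132\right) - 1573920}{-8 + 238017} = \frac{\left(-5\right) \left(-178\right) - 1573920}{238009} = \left(890 - 1573920\right) \frac{1}{238009} = \left(-1573030\right) \frac{1}{238009} = - \frac{1573030}{238009}$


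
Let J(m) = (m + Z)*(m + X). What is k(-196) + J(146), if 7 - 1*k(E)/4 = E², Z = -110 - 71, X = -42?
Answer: -157276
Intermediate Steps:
Z = -181
J(m) = (-181 + m)*(-42 + m) (J(m) = (m - 181)*(m - 42) = (-181 + m)*(-42 + m))
k(E) = 28 - 4*E²
k(-196) + J(146) = (28 - 4*(-196)²) + (7602 + 146² - 223*146) = (28 - 4*38416) + (7602 + 21316 - 32558) = (28 - 153664) - 3640 = -153636 - 3640 = -157276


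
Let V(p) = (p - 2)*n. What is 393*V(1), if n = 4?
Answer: -1572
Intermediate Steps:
V(p) = -8 + 4*p (V(p) = (p - 2)*4 = (-2 + p)*4 = -8 + 4*p)
393*V(1) = 393*(-8 + 4*1) = 393*(-8 + 4) = 393*(-4) = -1572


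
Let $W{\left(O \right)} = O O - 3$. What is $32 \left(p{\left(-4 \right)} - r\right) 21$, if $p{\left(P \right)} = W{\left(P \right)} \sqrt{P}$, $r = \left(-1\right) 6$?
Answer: $4032 + 17472 i \approx 4032.0 + 17472.0 i$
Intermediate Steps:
$r = -6$
$W{\left(O \right)} = -3 + O^{2}$ ($W{\left(O \right)} = O^{2} - 3 = -3 + O^{2}$)
$p{\left(P \right)} = \sqrt{P} \left(-3 + P^{2}\right)$ ($p{\left(P \right)} = \left(-3 + P^{2}\right) \sqrt{P} = \sqrt{P} \left(-3 + P^{2}\right)$)
$32 \left(p{\left(-4 \right)} - r\right) 21 = 32 \left(\sqrt{-4} \left(-3 + \left(-4\right)^{2}\right) - -6\right) 21 = 32 \left(2 i \left(-3 + 16\right) + 6\right) 21 = 32 \left(2 i 13 + 6\right) 21 = 32 \left(26 i + 6\right) 21 = 32 \left(6 + 26 i\right) 21 = \left(192 + 832 i\right) 21 = 4032 + 17472 i$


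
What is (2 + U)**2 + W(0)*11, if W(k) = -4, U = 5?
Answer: 5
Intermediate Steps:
(2 + U)**2 + W(0)*11 = (2 + 5)**2 - 4*11 = 7**2 - 44 = 49 - 44 = 5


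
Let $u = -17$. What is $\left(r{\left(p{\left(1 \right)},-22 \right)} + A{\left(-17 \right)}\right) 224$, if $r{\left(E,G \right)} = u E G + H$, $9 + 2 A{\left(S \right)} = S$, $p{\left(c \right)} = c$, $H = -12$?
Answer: $78176$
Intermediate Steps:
$A{\left(S \right)} = - \frac{9}{2} + \frac{S}{2}$
$r{\left(E,G \right)} = -12 - 17 E G$ ($r{\left(E,G \right)} = - 17 E G - 12 = -12 - 17 E G$)
$\left(r{\left(p{\left(1 \right)},-22 \right)} + A{\left(-17 \right)}\right) 224 = \left(\left(-12 - 17 \left(-22\right)\right) + \left(- \frac{9}{2} + \frac{1}{2} \left(-17\right)\right)\right) 224 = \left(\left(-12 + 374\right) - 13\right) 224 = \left(362 - 13\right) 224 = 349 \cdot 224 = 78176$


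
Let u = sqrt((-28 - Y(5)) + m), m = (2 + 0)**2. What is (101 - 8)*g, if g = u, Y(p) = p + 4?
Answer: 93*I*sqrt(33) ≈ 534.24*I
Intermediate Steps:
Y(p) = 4 + p
m = 4 (m = 2**2 = 4)
u = I*sqrt(33) (u = sqrt((-28 - (4 + 5)) + 4) = sqrt((-28 - 1*9) + 4) = sqrt((-28 - 9) + 4) = sqrt(-37 + 4) = sqrt(-33) = I*sqrt(33) ≈ 5.7446*I)
g = I*sqrt(33) ≈ 5.7446*I
(101 - 8)*g = (101 - 8)*(I*sqrt(33)) = 93*(I*sqrt(33)) = 93*I*sqrt(33)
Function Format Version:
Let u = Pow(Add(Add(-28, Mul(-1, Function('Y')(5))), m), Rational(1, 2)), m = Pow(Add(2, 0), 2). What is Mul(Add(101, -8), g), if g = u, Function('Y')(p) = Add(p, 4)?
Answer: Mul(93, I, Pow(33, Rational(1, 2))) ≈ Mul(534.24, I)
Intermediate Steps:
Function('Y')(p) = Add(4, p)
m = 4 (m = Pow(2, 2) = 4)
u = Mul(I, Pow(33, Rational(1, 2))) (u = Pow(Add(Add(-28, Mul(-1, Add(4, 5))), 4), Rational(1, 2)) = Pow(Add(Add(-28, Mul(-1, 9)), 4), Rational(1, 2)) = Pow(Add(Add(-28, -9), 4), Rational(1, 2)) = Pow(Add(-37, 4), Rational(1, 2)) = Pow(-33, Rational(1, 2)) = Mul(I, Pow(33, Rational(1, 2))) ≈ Mul(5.7446, I))
g = Mul(I, Pow(33, Rational(1, 2))) ≈ Mul(5.7446, I)
Mul(Add(101, -8), g) = Mul(Add(101, -8), Mul(I, Pow(33, Rational(1, 2)))) = Mul(93, Mul(I, Pow(33, Rational(1, 2)))) = Mul(93, I, Pow(33, Rational(1, 2)))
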